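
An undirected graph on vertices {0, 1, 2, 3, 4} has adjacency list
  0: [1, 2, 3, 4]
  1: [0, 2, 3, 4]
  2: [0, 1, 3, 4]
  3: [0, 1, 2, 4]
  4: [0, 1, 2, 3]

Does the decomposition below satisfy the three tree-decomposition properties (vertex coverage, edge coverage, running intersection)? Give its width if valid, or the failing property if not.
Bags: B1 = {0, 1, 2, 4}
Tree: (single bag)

A tree decomposition must satisfy three properties: every vertex lies in some bag; for every edge, both endpoints lie together in some bag; and for every vertex, the bags containing it form a connected subtree. Here vertex 3 appears in no bag, so the decomposition is invalid.

No — vertex 3 appears in no bag.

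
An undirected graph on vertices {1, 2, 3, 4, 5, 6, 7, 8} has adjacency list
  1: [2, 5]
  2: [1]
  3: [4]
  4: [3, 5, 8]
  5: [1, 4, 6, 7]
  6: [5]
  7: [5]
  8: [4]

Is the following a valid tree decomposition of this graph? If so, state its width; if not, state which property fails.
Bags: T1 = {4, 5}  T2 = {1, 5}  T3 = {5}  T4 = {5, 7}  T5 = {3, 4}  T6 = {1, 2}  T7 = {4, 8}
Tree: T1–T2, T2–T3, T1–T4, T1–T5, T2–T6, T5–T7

No — vertex 6 appears in no bag.

A tree decomposition must satisfy three properties: every vertex lies in some bag; for every edge, both endpoints lie together in some bag; and for every vertex, the bags containing it form a connected subtree. Here vertex 6 appears in no bag, so the decomposition is invalid.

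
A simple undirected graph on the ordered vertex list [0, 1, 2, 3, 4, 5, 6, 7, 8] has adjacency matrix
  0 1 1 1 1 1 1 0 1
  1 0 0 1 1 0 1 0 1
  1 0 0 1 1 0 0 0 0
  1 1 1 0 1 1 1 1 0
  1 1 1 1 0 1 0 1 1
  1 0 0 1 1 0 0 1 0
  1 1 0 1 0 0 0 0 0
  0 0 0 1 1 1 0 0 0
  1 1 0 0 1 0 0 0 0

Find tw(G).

A width-3 tree decomposition is:
Bags: B1 = {0, 1, 3, 4}  B2 = {0, 1, 3, 6}  B3 = {0, 3, 4, 5}  B4 = {3, 4, 5, 7}  B5 = {0, 2, 3, 4}  B6 = {0, 1, 4, 8}
Tree: B1–B2, B1–B3, B3–B4, B1–B5, B1–B6
Each bag holds 4 vertices, so the decomposition has width 3, which upper-bounds the treewidth. For the lower bound, the 4 vertices {0, 1, 4, 8} are pairwise adjacent, and any tree decomposition puts a clique entirely inside one bag — forcing width ≥ 3. Therefore the treewidth is 3.

3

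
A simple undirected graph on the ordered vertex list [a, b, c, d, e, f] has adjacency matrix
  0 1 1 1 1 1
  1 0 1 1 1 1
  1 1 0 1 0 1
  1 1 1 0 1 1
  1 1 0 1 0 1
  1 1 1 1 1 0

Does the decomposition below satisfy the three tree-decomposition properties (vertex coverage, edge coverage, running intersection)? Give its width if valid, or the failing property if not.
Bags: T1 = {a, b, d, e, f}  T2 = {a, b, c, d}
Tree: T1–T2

No — edge (f,c) lies in no bag.

A tree decomposition must satisfy three properties: every vertex lies in some bag; for every edge, both endpoints lie together in some bag; and for every vertex, the bags containing it form a connected subtree. Here edge (f,c) lies in no bag, so the decomposition is invalid.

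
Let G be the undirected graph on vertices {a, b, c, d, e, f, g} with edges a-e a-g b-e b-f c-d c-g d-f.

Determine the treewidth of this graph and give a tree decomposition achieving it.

Treewidth 2.
One such decomposition:
Bags: B1 = {b, d, f}  B2 = {b, c, d}  B3 = {b, c, g}  B4 = {a, b, g}  B5 = {a, b, e}
Tree: B1–B2, B2–B3, B3–B4, B4–B5

The largest bag has 3 vertices, giving width 2; this decomposition certifies tw(G) ≤ 2. The edges b–f–d–c–g–a–e–b form a cycle, so G is not a tree and its treewidth is at least 2. The upper and lower bounds meet at 2, so that is the treewidth.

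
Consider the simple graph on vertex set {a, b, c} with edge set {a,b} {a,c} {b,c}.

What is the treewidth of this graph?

2

A width-2 tree decomposition is:
Bags: B1 = {a, b, c}
Tree: (single bag)
With just one bag of size 3, the width is 3 − 1 = 2, so tw(G) ≤ 2. On the other hand G contains the 3-clique {a, b, c}. A clique must lie in a single bag of any decomposition, so no decomposition can have width below 2. Hence tw(G) = 2 exactly.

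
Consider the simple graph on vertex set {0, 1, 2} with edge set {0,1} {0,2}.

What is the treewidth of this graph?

A width-1 tree decomposition is:
Bags: B1 = {0, 1}  B2 = {0, 2}
Tree: B1–B2
Each bag holds 2 vertices, so the decomposition has width 1, which upper-bounds the treewidth. Any graph with an edge has treewidth ≥ 1, and G has the edge 0–1. Hence tw(G) = 1 exactly.

1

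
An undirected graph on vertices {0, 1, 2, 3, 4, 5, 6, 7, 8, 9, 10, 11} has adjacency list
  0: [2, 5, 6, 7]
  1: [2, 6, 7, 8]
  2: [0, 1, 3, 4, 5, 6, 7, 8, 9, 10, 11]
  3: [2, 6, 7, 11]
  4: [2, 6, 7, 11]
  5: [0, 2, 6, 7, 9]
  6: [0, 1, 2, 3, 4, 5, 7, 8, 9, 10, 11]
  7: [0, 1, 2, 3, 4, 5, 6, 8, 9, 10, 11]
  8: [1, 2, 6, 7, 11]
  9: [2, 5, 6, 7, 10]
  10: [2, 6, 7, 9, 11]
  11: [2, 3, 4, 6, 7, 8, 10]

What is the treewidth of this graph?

A width-4 tree decomposition is:
Bags: B1 = {2, 3, 6, 7, 11}  B2 = {2, 6, 7, 10, 11}  B3 = {2, 6, 7, 9, 10}  B4 = {2, 5, 6, 7, 9}  B5 = {0, 2, 5, 6, 7}  B6 = {2, 6, 7, 8, 11}  B7 = {2, 4, 6, 7, 11}  B8 = {1, 2, 6, 7, 8}
Tree: B1–B2, B2–B3, B3–B4, B4–B5, B1–B6, B2–B7, B6–B8
The largest bag has 5 vertices, giving width 4; this decomposition certifies tw(G) ≤ 4. For the lower bound, the 5 vertices {0, 2, 5, 6, 7} are pairwise adjacent, and any tree decomposition puts a clique entirely inside one bag — forcing width ≥ 4. Therefore the treewidth is 4.

4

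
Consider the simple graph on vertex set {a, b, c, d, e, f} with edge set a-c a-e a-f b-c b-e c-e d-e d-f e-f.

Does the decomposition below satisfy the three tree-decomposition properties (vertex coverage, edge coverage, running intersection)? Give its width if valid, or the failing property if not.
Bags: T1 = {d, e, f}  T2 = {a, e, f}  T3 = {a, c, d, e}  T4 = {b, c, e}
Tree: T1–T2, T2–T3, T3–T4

No — bags containing vertex d are not connected in the tree.

A tree decomposition must satisfy three properties: every vertex lies in some bag; for every edge, both endpoints lie together in some bag; and for every vertex, the bags containing it form a connected subtree. Here bags containing vertex d are not connected in the tree, so the decomposition is invalid.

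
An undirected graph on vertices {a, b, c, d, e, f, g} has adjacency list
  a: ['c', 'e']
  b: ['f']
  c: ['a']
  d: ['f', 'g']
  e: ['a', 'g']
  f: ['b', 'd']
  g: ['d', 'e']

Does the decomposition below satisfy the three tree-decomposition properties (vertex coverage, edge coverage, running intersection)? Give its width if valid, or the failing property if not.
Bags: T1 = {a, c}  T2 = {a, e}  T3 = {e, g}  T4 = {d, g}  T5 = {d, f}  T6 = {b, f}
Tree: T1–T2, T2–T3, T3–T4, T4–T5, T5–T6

Yes; width 1.

Vertex coverage: the bags together contain {a, b, c, d, e, f, g}, the full vertex set. Edge coverage: each edge of G has both endpoints in at least one bag. Running intersection: for every vertex, the bags containing it form a connected subtree. All three properties hold, so this is a valid tree decomposition of width max|bag| − 1 = 1, and hence tw(G) ≤ 1.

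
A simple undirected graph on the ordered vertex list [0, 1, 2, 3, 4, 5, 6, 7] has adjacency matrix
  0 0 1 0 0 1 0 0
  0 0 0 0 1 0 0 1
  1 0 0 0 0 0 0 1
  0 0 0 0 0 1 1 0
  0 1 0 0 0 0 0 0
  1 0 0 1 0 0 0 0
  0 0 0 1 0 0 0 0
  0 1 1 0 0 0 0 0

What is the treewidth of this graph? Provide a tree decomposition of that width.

Treewidth 1.
One such decomposition:
Bags: B1 = {1, 4}  B2 = {1, 7}  B3 = {2, 7}  B4 = {0, 2}  B5 = {0, 5}  B6 = {3, 5}  B7 = {3, 6}
Tree: B1–B2, B2–B3, B3–B4, B4–B5, B5–B6, B6–B7

Every bag has size at most 2, so the width is 2 − 1 = 1 and tw(G) ≤ 1. Any graph with an edge has treewidth ≥ 1, and G has the edge 4–1. The upper and lower bounds meet at 1, so that is the treewidth.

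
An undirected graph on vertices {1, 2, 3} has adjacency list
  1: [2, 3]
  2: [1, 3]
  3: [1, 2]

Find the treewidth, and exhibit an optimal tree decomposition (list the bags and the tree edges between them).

Treewidth 2.
Bags: B1 = {1, 2, 3}
Tree: (single bag)

With just one bag of size 3, the width is 3 − 1 = 2, so tw(G) ≤ 2. Conversely, {1, 2, 3} is a clique of size 3, and the vertices of any clique must share a bag in every tree decomposition; so some bag has ≥ 3 vertices and tw(G) ≥ 2. Hence tw(G) = 2 exactly.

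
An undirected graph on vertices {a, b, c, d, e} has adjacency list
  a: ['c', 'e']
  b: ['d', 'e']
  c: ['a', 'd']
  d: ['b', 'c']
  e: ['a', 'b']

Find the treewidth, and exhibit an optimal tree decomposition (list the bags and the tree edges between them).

The largest bag has 3 vertices, giving width 2; this decomposition certifies tw(G) ≤ 2. The edges a–c–d–b–e–a form a cycle, so G is not a tree and its treewidth is at least 2. Hence tw(G) = 2 exactly.

Treewidth 2.
Bags: B1 = {a, c, d}  B2 = {a, b, d}  B3 = {a, b, e}
Tree: B1–B2, B2–B3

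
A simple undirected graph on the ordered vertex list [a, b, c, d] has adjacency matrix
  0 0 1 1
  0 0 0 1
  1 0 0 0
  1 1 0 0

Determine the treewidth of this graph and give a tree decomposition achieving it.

Treewidth 1.
One such decomposition:
Bags: B1 = {b, d}  B2 = {a, d}  B3 = {a, c}
Tree: B1–B2, B2–B3

Each bag holds 2 vertices, so the decomposition has width 1, which upper-bounds the treewidth. Since G has at least one edge (e.g. b–d), it is not an edgeless graph, so tw(G) ≥ 1. The upper and lower bounds meet at 1, so that is the treewidth.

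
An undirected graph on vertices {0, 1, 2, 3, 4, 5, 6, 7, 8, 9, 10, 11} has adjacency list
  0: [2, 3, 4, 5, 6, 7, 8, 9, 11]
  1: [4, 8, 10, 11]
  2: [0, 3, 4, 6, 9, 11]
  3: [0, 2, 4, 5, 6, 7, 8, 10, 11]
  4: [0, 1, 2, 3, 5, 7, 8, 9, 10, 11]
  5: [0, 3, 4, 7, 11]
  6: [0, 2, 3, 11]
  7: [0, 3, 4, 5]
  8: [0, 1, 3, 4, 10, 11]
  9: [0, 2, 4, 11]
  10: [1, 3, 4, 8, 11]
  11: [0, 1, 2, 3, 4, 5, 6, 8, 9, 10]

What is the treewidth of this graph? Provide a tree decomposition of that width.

Treewidth 4.
One optimal decomposition is:
Bags: B1 = {0, 2, 3, 4, 11}  B2 = {0, 2, 3, 6, 11}  B3 = {0, 3, 4, 5, 11}  B4 = {0, 3, 4, 8, 11}  B5 = {3, 4, 8, 10, 11}  B6 = {0, 2, 4, 9, 11}  B7 = {0, 3, 4, 5, 7}  B8 = {1, 4, 8, 10, 11}
Tree: B1–B2, B1–B3, B3–B4, B4–B5, B1–B6, B3–B7, B5–B8

The largest bag has 5 vertices, giving width 4; this decomposition certifies tw(G) ≤ 4. Conversely, {0, 2, 4, 9, 11} is a clique of size 5, and the vertices of any clique must share a bag in every tree decomposition; so some bag has ≥ 5 vertices and tw(G) ≥ 4. Combining the bounds, tw(G) = 4.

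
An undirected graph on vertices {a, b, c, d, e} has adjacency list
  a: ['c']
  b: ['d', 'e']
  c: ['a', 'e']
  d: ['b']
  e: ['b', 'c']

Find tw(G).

1

A width-1 tree decomposition is:
Bags: B1 = {b, d}  B2 = {b, e}  B3 = {c, e}  B4 = {a, c}
Tree: B1–B2, B2–B3, B3–B4
Every bag has size at most 2, so the width is 2 − 1 = 1 and tw(G) ≤ 1. Any graph with an edge has treewidth ≥ 1, and G has the edge d–b. Hence tw(G) = 1 exactly.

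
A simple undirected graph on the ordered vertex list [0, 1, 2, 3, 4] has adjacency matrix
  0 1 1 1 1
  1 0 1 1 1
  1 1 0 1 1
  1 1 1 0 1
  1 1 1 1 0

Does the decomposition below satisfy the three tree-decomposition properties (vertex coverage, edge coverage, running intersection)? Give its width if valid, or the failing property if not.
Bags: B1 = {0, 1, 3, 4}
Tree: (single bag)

A tree decomposition must satisfy three properties: every vertex lies in some bag; for every edge, both endpoints lie together in some bag; and for every vertex, the bags containing it form a connected subtree. Here vertex 2 appears in no bag, so the decomposition is invalid.

No — vertex 2 appears in no bag.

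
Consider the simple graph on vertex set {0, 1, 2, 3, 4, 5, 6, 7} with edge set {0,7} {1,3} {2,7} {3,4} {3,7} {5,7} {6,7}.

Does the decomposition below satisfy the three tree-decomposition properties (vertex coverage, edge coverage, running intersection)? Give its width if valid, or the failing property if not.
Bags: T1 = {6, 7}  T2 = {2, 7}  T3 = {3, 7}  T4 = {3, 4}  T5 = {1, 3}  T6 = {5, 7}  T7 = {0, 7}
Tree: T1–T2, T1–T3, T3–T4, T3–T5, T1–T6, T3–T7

Yes; width 1.

Every vertex of G appears in some bag (union = {0, 1, 2, 3, 4, 5, 6, 7}); every edge is covered by a bag; and for each vertex v the set of bags containing v is connected in the bag tree. The decomposition is therefore valid. The largest bag has 2 vertices, so the width is 1.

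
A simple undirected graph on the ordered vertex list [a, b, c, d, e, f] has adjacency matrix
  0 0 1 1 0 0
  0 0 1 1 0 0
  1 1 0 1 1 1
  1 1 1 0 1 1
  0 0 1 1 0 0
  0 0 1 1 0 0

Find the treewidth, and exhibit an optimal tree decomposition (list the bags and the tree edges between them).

The largest bag has 3 vertices, giving width 2; this decomposition certifies tw(G) ≤ 2. For the lower bound, the 3 vertices {c, d, e} are pairwise adjacent, and any tree decomposition puts a clique entirely inside one bag — forcing width ≥ 2. The upper and lower bounds meet at 2, so that is the treewidth.

Treewidth 2.
One such decomposition:
Bags: B1 = {c, d, f}  B2 = {a, c, d}  B3 = {b, c, d}  B4 = {c, d, e}
Tree: B1–B2, B1–B3, B3–B4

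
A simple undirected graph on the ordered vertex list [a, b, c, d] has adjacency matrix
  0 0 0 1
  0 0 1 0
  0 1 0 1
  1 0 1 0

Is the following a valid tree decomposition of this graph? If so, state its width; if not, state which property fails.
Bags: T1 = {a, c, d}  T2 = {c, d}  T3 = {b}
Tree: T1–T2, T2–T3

No — edge (c,b) lies in no bag.

A tree decomposition must satisfy three properties: every vertex lies in some bag; for every edge, both endpoints lie together in some bag; and for every vertex, the bags containing it form a connected subtree. Here edge (c,b) lies in no bag, so the decomposition is invalid.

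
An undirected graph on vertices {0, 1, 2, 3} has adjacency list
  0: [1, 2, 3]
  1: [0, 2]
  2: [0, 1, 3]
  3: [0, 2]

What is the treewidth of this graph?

2

A width-2 tree decomposition is:
Bags: B1 = {0, 2, 3}  B2 = {0, 1, 2}
Tree: B1–B2
Every bag has size at most 3, so the width is 3 − 1 = 2 and tw(G) ≤ 2. On the other hand G contains the 3-clique {0, 1, 2}. A clique must lie in a single bag of any decomposition, so no decomposition can have width below 2. Hence tw(G) = 2 exactly.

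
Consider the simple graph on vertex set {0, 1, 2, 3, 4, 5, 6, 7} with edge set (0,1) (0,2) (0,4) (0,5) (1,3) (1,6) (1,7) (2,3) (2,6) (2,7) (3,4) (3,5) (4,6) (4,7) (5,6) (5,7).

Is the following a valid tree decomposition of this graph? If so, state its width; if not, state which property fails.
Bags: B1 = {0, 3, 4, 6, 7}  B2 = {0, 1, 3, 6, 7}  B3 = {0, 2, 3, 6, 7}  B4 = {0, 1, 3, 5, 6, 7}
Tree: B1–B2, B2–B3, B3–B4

No — bags containing vertex 1 are not connected in the tree.

A tree decomposition must satisfy three properties: every vertex lies in some bag; for every edge, both endpoints lie together in some bag; and for every vertex, the bags containing it form a connected subtree. Here bags containing vertex 1 are not connected in the tree, so the decomposition is invalid.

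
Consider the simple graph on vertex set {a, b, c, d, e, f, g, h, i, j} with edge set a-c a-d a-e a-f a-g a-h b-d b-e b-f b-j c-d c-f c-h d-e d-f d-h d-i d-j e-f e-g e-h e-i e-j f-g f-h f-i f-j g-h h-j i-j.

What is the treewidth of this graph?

4

A width-4 tree decomposition is:
Bags: B1 = {d, e, f, i, j}  B2 = {d, e, f, h, j}  B3 = {b, d, e, f, j}  B4 = {a, d, e, f, h}  B5 = {a, e, f, g, h}  B6 = {a, c, d, f, h}
Tree: B1–B2, B2–B3, B2–B4, B4–B5, B4–B6
Each bag holds 5 vertices, so the decomposition has width 4, which upper-bounds the treewidth. On the other hand G contains the 5-clique {d, e, f, h, j}. A clique must lie in a single bag of any decomposition, so no decomposition can have width below 4. Hence tw(G) = 4 exactly.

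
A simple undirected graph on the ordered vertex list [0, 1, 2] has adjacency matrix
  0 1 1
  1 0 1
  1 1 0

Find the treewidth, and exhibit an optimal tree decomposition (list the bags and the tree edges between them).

A single bag containing all 3 vertices is trivially a valid decomposition of width 2. Conversely, {0, 1, 2} is a clique of size 3, and the vertices of any clique must share a bag in every tree decomposition; so some bag has ≥ 3 vertices and tw(G) ≥ 2. Hence tw(G) = 2 exactly.

Treewidth 2.
One optimal decomposition is:
Bags: B1 = {0, 1, 2}
Tree: (single bag)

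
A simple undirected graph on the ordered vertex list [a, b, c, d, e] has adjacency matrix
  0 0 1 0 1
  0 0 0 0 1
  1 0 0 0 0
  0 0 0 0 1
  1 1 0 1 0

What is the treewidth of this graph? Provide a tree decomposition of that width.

Every bag has size at most 2, so the width is 2 − 1 = 1 and tw(G) ≤ 1. Since G has at least one edge (e.g. d–e), it is not an edgeless graph, so tw(G) ≥ 1. Hence tw(G) = 1 exactly.

Treewidth 1.
One optimal decomposition is:
Bags: B1 = {d, e}  B2 = {a, e}  B3 = {a, c}  B4 = {b, e}
Tree: B1–B2, B2–B3, B2–B4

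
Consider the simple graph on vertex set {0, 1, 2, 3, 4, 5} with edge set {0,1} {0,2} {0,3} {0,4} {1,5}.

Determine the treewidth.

1

A width-1 tree decomposition is:
Bags: B1 = {0, 3}  B2 = {0, 2}  B3 = {0, 1}  B4 = {1, 5}  B5 = {0, 4}
Tree: B1–B2, B1–B3, B3–B4, B2–B5
Each bag holds 2 vertices, so the decomposition has width 1, which upper-bounds the treewidth. Any graph with an edge has treewidth ≥ 1, and G has the edge 0–3. Hence tw(G) = 1 exactly.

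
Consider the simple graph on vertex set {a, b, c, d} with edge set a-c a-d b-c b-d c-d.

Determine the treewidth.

2

A width-2 tree decomposition is:
Bags: B1 = {a, c, d}  B2 = {b, c, d}
Tree: B1–B2
The largest bag has 3 vertices, giving width 2; this decomposition certifies tw(G) ≤ 2. For the lower bound, the 3 vertices {a, c, d} are pairwise adjacent, and any tree decomposition puts a clique entirely inside one bag — forcing width ≥ 2. Combining the bounds, tw(G) = 2.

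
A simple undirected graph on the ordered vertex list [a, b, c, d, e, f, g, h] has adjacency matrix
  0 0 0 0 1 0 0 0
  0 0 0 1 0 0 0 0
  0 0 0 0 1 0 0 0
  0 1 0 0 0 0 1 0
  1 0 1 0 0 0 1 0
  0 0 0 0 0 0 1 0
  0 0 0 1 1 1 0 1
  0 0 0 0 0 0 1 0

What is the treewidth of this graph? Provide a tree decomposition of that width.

Each bag holds 2 vertices, so the decomposition has width 1, which upper-bounds the treewidth. Any graph with an edge has treewidth ≥ 1, and G has the edge f–g. Therefore the treewidth is 1.

Treewidth 1.
One optimal decomposition is:
Bags: B1 = {f, g}  B2 = {d, g}  B3 = {e, g}  B4 = {g, h}  B5 = {c, e}  B6 = {a, e}  B7 = {b, d}
Tree: B1–B2, B1–B3, B2–B4, B3–B5, B5–B6, B2–B7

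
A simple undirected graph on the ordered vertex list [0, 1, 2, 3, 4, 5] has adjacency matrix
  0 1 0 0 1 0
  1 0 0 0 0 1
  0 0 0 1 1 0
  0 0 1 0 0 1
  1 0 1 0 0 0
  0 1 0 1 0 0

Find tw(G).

A width-2 tree decomposition is:
Bags: B1 = {0, 2, 4}  B2 = {0, 2, 3}  B3 = {0, 3, 5}  B4 = {0, 1, 5}
Tree: B1–B2, B2–B3, B3–B4
Each bag holds 3 vertices, so the decomposition has width 2, which upper-bounds the treewidth. For the lower bound, G contains the cycle 0–4–2–3–5–1–0, so G is not a forest; only forests have treewidth ≤ 1, hence tw(G) ≥ 2. The upper and lower bounds meet at 2, so that is the treewidth.

2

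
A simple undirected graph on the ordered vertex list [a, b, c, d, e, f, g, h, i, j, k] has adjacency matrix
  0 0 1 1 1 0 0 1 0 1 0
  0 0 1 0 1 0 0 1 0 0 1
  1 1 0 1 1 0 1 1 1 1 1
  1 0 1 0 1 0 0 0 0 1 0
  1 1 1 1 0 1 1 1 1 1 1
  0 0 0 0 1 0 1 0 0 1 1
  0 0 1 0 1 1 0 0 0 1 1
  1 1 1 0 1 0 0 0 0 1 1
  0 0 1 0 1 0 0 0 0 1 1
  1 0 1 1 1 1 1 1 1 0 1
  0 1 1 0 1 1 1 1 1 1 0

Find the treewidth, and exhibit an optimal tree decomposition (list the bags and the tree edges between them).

Treewidth 4.
One such decomposition:
Bags: B1 = {c, e, h, j, k}  B2 = {a, c, e, h, j}  B3 = {b, c, e, h, k}  B4 = {c, e, g, j, k}  B5 = {a, c, d, e, j}  B6 = {c, e, i, j, k}  B7 = {e, f, g, j, k}
Tree: B1–B2, B1–B3, B1–B4, B2–B5, B4–B6, B4–B7

Every bag has size at most 5, so the width is 5 − 1 = 4 and tw(G) ≤ 4. For the lower bound, the 5 vertices {a, c, d, e, j} are pairwise adjacent, and any tree decomposition puts a clique entirely inside one bag — forcing width ≥ 4. The upper and lower bounds meet at 4, so that is the treewidth.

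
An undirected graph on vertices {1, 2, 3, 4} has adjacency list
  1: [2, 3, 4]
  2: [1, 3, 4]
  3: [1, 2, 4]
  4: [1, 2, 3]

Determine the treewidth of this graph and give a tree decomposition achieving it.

Treewidth 3.
One such decomposition:
Bags: B1 = {1, 2, 3, 4}
Tree: (single bag)

With just one bag of size 4, the width is 4 − 1 = 3, so tw(G) ≤ 3. On the other hand G contains the 4-clique {1, 2, 3, 4}. A clique must lie in a single bag of any decomposition, so no decomposition can have width below 3. Therefore the treewidth is 3.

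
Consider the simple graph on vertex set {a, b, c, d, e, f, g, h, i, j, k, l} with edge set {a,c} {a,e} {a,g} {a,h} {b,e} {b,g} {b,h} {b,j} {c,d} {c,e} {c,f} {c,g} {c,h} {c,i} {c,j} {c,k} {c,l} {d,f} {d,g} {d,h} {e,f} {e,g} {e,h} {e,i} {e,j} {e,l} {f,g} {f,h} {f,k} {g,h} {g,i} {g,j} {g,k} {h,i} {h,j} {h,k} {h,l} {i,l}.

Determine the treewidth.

4

A width-4 tree decomposition is:
Bags: B1 = {c, f, g, h, k}  B2 = {c, e, f, g, h}  B3 = {c, e, g, h, j}  B4 = {c, d, f, g, h}  B5 = {a, c, e, g, h}  B6 = {c, e, g, h, i}  B7 = {b, e, g, h, j}  B8 = {c, e, h, i, l}
Tree: B1–B2, B2–B3, B1–B4, B2–B5, B3–B6, B3–B7, B6–B8
Each bag holds 5 vertices, so the decomposition has width 4, which upper-bounds the treewidth. Conversely, {c, d, f, g, h} is a clique of size 5, and the vertices of any clique must share a bag in every tree decomposition; so some bag has ≥ 5 vertices and tw(G) ≥ 4. Therefore the treewidth is 4.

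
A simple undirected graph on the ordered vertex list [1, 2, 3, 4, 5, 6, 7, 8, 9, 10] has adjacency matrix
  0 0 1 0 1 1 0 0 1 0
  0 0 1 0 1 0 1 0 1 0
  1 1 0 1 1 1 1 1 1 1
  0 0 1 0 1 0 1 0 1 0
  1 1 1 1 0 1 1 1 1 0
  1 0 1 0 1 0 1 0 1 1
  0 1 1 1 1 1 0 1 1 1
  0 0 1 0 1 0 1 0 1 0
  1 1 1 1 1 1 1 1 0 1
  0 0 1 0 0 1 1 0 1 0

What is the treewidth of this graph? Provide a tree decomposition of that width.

Treewidth 4.
One optimal decomposition is:
Bags: B1 = {3, 4, 5, 7, 9}  B2 = {3, 5, 6, 7, 9}  B3 = {3, 6, 7, 9, 10}  B4 = {3, 5, 7, 8, 9}  B5 = {1, 3, 5, 6, 9}  B6 = {2, 3, 5, 7, 9}
Tree: B1–B2, B2–B3, B1–B4, B2–B5, B1–B6

The largest bag has 5 vertices, giving width 4; this decomposition certifies tw(G) ≤ 4. Conversely, {3, 6, 7, 9, 10} is a clique of size 5, and the vertices of any clique must share a bag in every tree decomposition; so some bag has ≥ 5 vertices and tw(G) ≥ 4. Hence tw(G) = 4 exactly.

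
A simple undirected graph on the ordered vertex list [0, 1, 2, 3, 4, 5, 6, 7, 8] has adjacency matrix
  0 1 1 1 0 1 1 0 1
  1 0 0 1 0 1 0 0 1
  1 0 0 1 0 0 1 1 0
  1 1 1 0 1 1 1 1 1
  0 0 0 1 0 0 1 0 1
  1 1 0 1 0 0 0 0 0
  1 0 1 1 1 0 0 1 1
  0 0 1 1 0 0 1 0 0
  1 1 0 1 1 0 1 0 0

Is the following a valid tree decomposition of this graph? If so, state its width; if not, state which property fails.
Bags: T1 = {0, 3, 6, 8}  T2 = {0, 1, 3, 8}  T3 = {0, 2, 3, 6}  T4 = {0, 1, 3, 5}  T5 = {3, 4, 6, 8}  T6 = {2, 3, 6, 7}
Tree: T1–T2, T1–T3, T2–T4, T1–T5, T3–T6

Every vertex of G appears in some bag (union = {0, 1, 2, 3, 4, 5, 6, 7, 8}); every edge is covered by a bag; and for each vertex v the set of bags containing v is connected in the bag tree. The decomposition is therefore valid. The largest bag has 4 vertices, so the width is 3.

Yes; width 3.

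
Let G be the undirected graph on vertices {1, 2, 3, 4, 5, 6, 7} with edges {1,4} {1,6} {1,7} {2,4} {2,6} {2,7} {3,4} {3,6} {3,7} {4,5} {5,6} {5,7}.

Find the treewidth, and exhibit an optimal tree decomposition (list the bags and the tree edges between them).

Every bag has size at most 4, so the width is 4 − 1 = 3 and tw(G) ≤ 3. For the lower bound: the 4 vertex sets {1,4}, {5,6}, {7}, {2} are disjoint, each induces a connected subgraph, and every pair is joined by at least one edge of G. Contracting each set to a single vertex therefore yields K_{4} as a minor, and since treewidth is minor-monotone, tw(G) ≥ tw(K_{4}) = 3. Combining the bounds, tw(G) = 3.

Treewidth 3.
One such decomposition:
Bags: B1 = {1, 4, 6, 7}  B2 = {4, 5, 6, 7}  B3 = {2, 4, 6, 7}  B4 = {3, 4, 6, 7}
Tree: B1–B2, B2–B3, B3–B4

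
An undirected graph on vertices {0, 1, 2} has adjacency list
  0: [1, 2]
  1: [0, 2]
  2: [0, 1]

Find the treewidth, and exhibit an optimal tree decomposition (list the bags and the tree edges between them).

A single bag containing all 3 vertices is trivially a valid decomposition of width 2. For the lower bound, the 3 vertices {0, 1, 2} are pairwise adjacent, and any tree decomposition puts a clique entirely inside one bag — forcing width ≥ 2. Hence tw(G) = 2 exactly.

Treewidth 2.
One optimal decomposition is:
Bags: B1 = {0, 1, 2}
Tree: (single bag)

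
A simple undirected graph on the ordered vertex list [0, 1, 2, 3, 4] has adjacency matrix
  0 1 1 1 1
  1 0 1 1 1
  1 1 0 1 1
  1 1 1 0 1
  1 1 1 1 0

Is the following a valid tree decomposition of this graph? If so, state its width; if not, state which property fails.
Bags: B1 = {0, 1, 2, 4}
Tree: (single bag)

No — vertex 3 appears in no bag.

A tree decomposition must satisfy three properties: every vertex lies in some bag; for every edge, both endpoints lie together in some bag; and for every vertex, the bags containing it form a connected subtree. Here vertex 3 appears in no bag, so the decomposition is invalid.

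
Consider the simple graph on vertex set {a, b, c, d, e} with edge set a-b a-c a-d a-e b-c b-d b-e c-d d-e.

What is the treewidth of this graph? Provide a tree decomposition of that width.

Treewidth 3.
Bags: B1 = {a, b, d, e}  B2 = {a, b, c, d}
Tree: B1–B2

Every bag has size at most 4, so the width is 4 − 1 = 3 and tw(G) ≤ 3. For the lower bound, the 4 vertices {a, b, d, e} are pairwise adjacent, and any tree decomposition puts a clique entirely inside one bag — forcing width ≥ 3. The upper and lower bounds meet at 3, so that is the treewidth.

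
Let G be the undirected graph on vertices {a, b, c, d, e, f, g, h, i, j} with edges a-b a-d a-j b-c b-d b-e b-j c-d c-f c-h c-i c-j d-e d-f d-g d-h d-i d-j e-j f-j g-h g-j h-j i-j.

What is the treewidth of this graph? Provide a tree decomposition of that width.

Treewidth 3.
Bags: B1 = {b, c, d, j}  B2 = {a, b, d, j}  B3 = {b, d, e, j}  B4 = {c, d, h, j}  B5 = {c, d, i, j}  B6 = {c, d, f, j}  B7 = {d, g, h, j}
Tree: B1–B2, B1–B3, B1–B4, B4–B5, B4–B6, B4–B7

Every bag has size at most 4, so the width is 4 − 1 = 3 and tw(G) ≤ 3. On the other hand G contains the 4-clique {d, g, h, j}. A clique must lie in a single bag of any decomposition, so no decomposition can have width below 3. Combining the bounds, tw(G) = 3.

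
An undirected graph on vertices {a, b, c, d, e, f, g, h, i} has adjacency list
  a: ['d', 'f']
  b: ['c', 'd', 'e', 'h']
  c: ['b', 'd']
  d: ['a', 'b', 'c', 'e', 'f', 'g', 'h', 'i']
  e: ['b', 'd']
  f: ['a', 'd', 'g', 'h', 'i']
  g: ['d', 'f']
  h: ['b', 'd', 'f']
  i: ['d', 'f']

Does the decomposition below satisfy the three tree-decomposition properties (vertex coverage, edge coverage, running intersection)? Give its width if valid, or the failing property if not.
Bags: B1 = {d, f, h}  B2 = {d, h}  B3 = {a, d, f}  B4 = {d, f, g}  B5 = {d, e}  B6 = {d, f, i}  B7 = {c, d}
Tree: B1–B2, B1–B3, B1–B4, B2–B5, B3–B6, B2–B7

No — vertex b appears in no bag.

A tree decomposition must satisfy three properties: every vertex lies in some bag; for every edge, both endpoints lie together in some bag; and for every vertex, the bags containing it form a connected subtree. Here vertex b appears in no bag, so the decomposition is invalid.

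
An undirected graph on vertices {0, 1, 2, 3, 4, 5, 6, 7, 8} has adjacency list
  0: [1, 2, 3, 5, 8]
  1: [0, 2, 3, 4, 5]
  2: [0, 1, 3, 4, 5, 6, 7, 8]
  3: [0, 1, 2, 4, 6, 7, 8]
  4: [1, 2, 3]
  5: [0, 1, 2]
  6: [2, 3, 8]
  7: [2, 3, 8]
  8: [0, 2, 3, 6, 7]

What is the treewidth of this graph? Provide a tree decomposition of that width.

The largest bag has 4 vertices, giving width 3; this decomposition certifies tw(G) ≤ 3. On the other hand G contains the 4-clique {0, 2, 3, 8}. A clique must lie in a single bag of any decomposition, so no decomposition can have width below 3. The upper and lower bounds meet at 3, so that is the treewidth.

Treewidth 3.
One optimal decomposition is:
Bags: B1 = {0, 2, 3, 8}  B2 = {2, 3, 6, 8}  B3 = {0, 1, 2, 3}  B4 = {2, 3, 7, 8}  B5 = {0, 1, 2, 5}  B6 = {1, 2, 3, 4}
Tree: B1–B2, B1–B3, B2–B4, B3–B5, B3–B6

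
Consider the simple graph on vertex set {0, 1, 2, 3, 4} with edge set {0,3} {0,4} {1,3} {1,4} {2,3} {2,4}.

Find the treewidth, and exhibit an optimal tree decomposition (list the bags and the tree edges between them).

Treewidth 2.
One such decomposition:
Bags: B1 = {1, 3, 4}  B2 = {2, 3, 4}  B3 = {0, 3, 4}
Tree: B1–B2, B2–B3

Each bag holds 3 vertices, so the decomposition has width 2, which upper-bounds the treewidth. Since 1–4–2–3–1 is a cycle in G, G is not acyclic. Forests are exactly the graphs of treewidth ≤ 1, so tw(G) ≥ 2. The upper and lower bounds meet at 2, so that is the treewidth.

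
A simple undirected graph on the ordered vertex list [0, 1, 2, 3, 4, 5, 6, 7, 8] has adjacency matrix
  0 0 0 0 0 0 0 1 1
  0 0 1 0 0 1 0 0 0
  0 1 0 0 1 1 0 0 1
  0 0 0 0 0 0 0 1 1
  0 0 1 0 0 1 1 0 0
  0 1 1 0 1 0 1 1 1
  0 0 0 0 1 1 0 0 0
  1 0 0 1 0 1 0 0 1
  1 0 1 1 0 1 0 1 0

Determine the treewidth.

A width-2 tree decomposition is:
Bags: B1 = {1, 2, 5}  B2 = {2, 4, 5}  B3 = {4, 5, 6}  B4 = {2, 5, 8}  B5 = {5, 7, 8}  B6 = {0, 7, 8}  B7 = {3, 7, 8}
Tree: B1–B2, B2–B3, B2–B4, B4–B5, B5–B6, B6–B7
The largest bag has 3 vertices, giving width 2; this decomposition certifies tw(G) ≤ 2. For the lower bound, the 3 vertices {0, 7, 8} are pairwise adjacent, and any tree decomposition puts a clique entirely inside one bag — forcing width ≥ 2. Combining the bounds, tw(G) = 2.

2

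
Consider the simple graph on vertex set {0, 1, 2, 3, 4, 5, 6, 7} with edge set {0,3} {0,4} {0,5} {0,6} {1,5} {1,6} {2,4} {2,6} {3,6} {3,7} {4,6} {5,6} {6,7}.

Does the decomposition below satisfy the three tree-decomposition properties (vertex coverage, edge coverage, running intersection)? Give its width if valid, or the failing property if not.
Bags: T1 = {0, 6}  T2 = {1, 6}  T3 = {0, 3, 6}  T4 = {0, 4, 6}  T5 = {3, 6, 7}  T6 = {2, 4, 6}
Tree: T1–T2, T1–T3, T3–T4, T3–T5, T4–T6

No — vertex 5 appears in no bag.

A tree decomposition must satisfy three properties: every vertex lies in some bag; for every edge, both endpoints lie together in some bag; and for every vertex, the bags containing it form a connected subtree. Here vertex 5 appears in no bag, so the decomposition is invalid.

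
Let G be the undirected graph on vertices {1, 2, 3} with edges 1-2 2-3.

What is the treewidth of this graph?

A width-1 tree decomposition is:
Bags: B1 = {2, 3}  B2 = {1, 2}
Tree: B1–B2
The largest bag has 2 vertices, giving width 1; this decomposition certifies tw(G) ≤ 1. G has an edge, so its treewidth is at least 1. Therefore the treewidth is 1.

1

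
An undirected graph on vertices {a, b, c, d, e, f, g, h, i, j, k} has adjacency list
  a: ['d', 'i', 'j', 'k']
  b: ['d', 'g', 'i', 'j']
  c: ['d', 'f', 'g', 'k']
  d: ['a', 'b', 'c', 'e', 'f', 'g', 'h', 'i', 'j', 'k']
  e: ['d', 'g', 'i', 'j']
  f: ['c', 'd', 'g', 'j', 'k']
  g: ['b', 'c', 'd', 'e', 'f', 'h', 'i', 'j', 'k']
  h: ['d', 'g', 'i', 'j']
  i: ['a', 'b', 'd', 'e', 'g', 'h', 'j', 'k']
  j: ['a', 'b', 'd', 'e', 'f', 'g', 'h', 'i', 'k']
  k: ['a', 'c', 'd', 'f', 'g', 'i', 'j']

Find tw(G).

4

A width-4 tree decomposition is:
Bags: B1 = {d, g, i, j, k}  B2 = {d, g, h, i, j}  B3 = {a, d, i, j, k}  B4 = {d, f, g, j, k}  B5 = {d, e, g, i, j}  B6 = {c, d, f, g, k}  B7 = {b, d, g, i, j}
Tree: B1–B2, B1–B3, B1–B4, B1–B5, B4–B6, B2–B7
Every bag has size at most 5, so the width is 5 − 1 = 4 and tw(G) ≤ 4. Conversely, {d, f, g, j, k} is a clique of size 5, and the vertices of any clique must share a bag in every tree decomposition; so some bag has ≥ 5 vertices and tw(G) ≥ 4. The upper and lower bounds meet at 4, so that is the treewidth.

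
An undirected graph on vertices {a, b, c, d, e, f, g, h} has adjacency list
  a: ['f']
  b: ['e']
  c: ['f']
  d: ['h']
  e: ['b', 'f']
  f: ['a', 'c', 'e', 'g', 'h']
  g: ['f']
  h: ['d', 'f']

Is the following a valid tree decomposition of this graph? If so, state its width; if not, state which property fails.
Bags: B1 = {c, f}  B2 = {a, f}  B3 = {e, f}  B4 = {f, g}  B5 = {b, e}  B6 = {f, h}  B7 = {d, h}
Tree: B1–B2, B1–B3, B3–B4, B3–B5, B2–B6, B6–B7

Every vertex of G appears in some bag (union = {a, b, c, d, e, f, g, h}); every edge is covered by a bag; and for each vertex v the set of bags containing v is connected in the bag tree. The decomposition is therefore valid. The largest bag has 2 vertices, so the width is 1.

Yes; width 1.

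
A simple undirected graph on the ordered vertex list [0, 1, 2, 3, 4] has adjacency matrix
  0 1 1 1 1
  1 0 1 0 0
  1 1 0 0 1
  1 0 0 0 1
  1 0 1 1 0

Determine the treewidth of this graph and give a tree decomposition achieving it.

Treewidth 2.
One such decomposition:
Bags: B1 = {0, 2, 4}  B2 = {0, 3, 4}  B3 = {0, 1, 2}
Tree: B1–B2, B1–B3

Each bag holds 3 vertices, so the decomposition has width 2, which upper-bounds the treewidth. Conversely, {0, 1, 2} is a clique of size 3, and the vertices of any clique must share a bag in every tree decomposition; so some bag has ≥ 3 vertices and tw(G) ≥ 2. The upper and lower bounds meet at 2, so that is the treewidth.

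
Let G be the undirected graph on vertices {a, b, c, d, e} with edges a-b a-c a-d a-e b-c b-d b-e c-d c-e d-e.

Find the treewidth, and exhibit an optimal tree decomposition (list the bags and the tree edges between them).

Treewidth 4.
One optimal decomposition is:
Bags: B1 = {a, b, c, d, e}
Tree: (single bag)

A single bag containing all 5 vertices is trivially a valid decomposition of width 4. Conversely, {a, b, c, d, e} is a clique of size 5, and the vertices of any clique must share a bag in every tree decomposition; so some bag has ≥ 5 vertices and tw(G) ≥ 4. The upper and lower bounds meet at 4, so that is the treewidth.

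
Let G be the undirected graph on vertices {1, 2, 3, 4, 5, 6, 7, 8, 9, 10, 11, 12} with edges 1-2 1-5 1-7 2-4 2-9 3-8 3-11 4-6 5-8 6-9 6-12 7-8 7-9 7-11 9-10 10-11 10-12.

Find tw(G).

3

A width-3 tree decomposition is:
Bags: B1 = {4, 6, 10, 12}  B2 = {4, 6, 9, 10}  B3 = {2, 4, 9, 10}  B4 = {2, 9, 10, 11}  B5 = {2, 7, 9, 11}  B6 = {1, 2, 7, 11}  B7 = {1, 3, 7, 11}  B8 = {1, 3, 7, 8}  B9 = {1, 3, 5, 8}
Tree: B1–B2, B2–B3, B3–B4, B4–B5, B5–B6, B6–B7, B7–B8, B8–B9
Each bag holds 4 vertices, so the decomposition has width 3, which upper-bounds the treewidth. For the lower bound: the 4 vertex sets {4,6,12}, {10}, {9}, {1,2,7,11} are disjoint, each induces a connected subgraph, and every pair is joined by at least one edge of G. Contracting each set to a single vertex therefore yields K_{4} as a minor, and since treewidth is minor-monotone, tw(G) ≥ tw(K_{4}) = 3. The upper and lower bounds meet at 3, so that is the treewidth.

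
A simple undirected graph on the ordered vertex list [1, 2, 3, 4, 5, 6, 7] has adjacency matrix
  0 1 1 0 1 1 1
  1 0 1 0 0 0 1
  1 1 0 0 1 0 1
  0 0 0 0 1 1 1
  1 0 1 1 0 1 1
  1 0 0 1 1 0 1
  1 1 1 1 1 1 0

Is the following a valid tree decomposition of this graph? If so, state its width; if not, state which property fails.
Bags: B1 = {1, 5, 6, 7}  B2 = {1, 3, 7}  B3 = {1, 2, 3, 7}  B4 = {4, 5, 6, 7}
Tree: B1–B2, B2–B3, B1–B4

No — edge (5,3) lies in no bag.

A tree decomposition must satisfy three properties: every vertex lies in some bag; for every edge, both endpoints lie together in some bag; and for every vertex, the bags containing it form a connected subtree. Here edge (5,3) lies in no bag, so the decomposition is invalid.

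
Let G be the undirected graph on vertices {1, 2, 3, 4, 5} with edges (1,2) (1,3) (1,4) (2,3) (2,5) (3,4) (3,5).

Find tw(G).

A width-2 tree decomposition is:
Bags: B1 = {1, 3, 4}  B2 = {1, 2, 3}  B3 = {2, 3, 5}
Tree: B1–B2, B2–B3
Every bag has size at most 3, so the width is 3 − 1 = 2 and tw(G) ≤ 2. Conversely, {1, 2, 3} is a clique of size 3, and the vertices of any clique must share a bag in every tree decomposition; so some bag has ≥ 3 vertices and tw(G) ≥ 2. The upper and lower bounds meet at 2, so that is the treewidth.

2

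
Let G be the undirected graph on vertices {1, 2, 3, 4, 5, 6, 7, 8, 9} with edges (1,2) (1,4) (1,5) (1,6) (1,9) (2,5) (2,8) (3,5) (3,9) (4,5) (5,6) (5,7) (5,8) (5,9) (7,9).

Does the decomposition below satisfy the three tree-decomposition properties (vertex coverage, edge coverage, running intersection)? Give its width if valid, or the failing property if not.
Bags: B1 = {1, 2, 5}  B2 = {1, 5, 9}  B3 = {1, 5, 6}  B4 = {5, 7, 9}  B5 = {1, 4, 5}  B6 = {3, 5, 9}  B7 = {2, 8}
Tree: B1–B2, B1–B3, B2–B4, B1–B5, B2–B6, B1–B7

A tree decomposition must satisfy three properties: every vertex lies in some bag; for every edge, both endpoints lie together in some bag; and for every vertex, the bags containing it form a connected subtree. Here edge (5,8) lies in no bag, so the decomposition is invalid.

No — edge (5,8) lies in no bag.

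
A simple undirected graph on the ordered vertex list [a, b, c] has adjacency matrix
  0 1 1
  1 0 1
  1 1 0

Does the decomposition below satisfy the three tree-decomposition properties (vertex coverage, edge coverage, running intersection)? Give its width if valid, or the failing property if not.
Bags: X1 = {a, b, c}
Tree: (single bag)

Checking the three conditions: (i) the bags cover all of {a, b, c}; (ii) for each edge, some bag contains both endpoints; (iii) the bags containing any fixed vertex form a subtree. All hold, so the decomposition is valid with width 3 − 1 = 2.

Yes; width 2.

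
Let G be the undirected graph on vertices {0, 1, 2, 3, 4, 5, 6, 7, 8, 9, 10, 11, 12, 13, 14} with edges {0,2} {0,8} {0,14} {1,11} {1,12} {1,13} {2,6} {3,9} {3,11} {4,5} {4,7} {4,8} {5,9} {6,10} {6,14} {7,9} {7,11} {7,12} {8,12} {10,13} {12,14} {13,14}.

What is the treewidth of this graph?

A width-3 tree decomposition is:
Bags: B1 = {0, 2, 6, 10}  B2 = {0, 6, 10, 14}  B3 = {0, 10, 13, 14}  B4 = {0, 8, 13, 14}  B5 = {8, 12, 13, 14}  B6 = {1, 8, 12, 13}  B7 = {1, 4, 8, 12}  B8 = {1, 4, 7, 12}  B9 = {1, 4, 7, 11}  B10 = {4, 5, 7, 11}  B11 = {5, 7, 9, 11}  B12 = {3, 5, 9, 11}
Tree: B1–B2, B2–B3, B3–B4, B4–B5, B5–B6, B6–B7, B7–B8, B8–B9, B9–B10, B10–B11, B11–B12
The largest bag has 4 vertices, giving width 3; this decomposition certifies tw(G) ≤ 3. For the lower bound: the 4 vertex sets {2,6,10}, {0}, {14}, {1,8,12,13} are disjoint, each induces a connected subgraph, and every pair is joined by at least one edge of G. Contracting each set to a single vertex therefore yields K_{4} as a minor, and since treewidth is minor-monotone, tw(G) ≥ tw(K_{4}) = 3. Combining the bounds, tw(G) = 3.

3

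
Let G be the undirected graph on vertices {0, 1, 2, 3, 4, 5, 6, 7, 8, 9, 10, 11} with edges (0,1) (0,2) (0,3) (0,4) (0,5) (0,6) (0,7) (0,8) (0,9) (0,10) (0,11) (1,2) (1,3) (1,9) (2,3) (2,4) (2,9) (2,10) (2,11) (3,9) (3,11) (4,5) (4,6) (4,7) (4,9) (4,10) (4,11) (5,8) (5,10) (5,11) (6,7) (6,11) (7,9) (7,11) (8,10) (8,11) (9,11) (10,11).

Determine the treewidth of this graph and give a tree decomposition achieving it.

The largest bag has 5 vertices, giving width 4; this decomposition certifies tw(G) ≤ 4. For the lower bound, the 5 vertices {0, 1, 2, 3, 9} are pairwise adjacent, and any tree decomposition puts a clique entirely inside one bag — forcing width ≥ 4. Hence tw(G) = 4 exactly.

Treewidth 4.
Bags: B1 = {0, 2, 4, 10, 11}  B2 = {0, 2, 4, 9, 11}  B3 = {0, 4, 7, 9, 11}  B4 = {0, 2, 3, 9, 11}  B5 = {0, 4, 5, 10, 11}  B6 = {0, 5, 8, 10, 11}  B7 = {0, 1, 2, 3, 9}  B8 = {0, 4, 6, 7, 11}
Tree: B1–B2, B2–B3, B2–B4, B1–B5, B5–B6, B4–B7, B3–B8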